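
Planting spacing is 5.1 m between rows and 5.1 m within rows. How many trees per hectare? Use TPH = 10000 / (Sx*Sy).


Formula: TPH = 10000 m^2/ha / (spacing_x * spacing_y)
Area per tree = 5.1 m * 5.1 m = 26.01 m^2
TPH = 10000 / 26.01 = 384 trees/ha

384


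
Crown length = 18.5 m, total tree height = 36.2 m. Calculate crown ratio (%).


Formula: Crown Ratio = (Crown Length / Total Height) * 100
CR = (18.5 m / 36.2 m) * 100
CR = 0.511 * 100 = 51.1%

51.1


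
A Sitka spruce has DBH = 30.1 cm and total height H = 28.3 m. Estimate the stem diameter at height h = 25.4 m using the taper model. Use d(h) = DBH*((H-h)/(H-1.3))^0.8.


Taper: d(h) = DBH * ((H - h) / (H - 1.3))^0.8
Numerator = H - h = 28.3 - 25.4 = 2.9 m
Denominator = H - 1.3 = 28.3 - 1.3 = 27.0 m
Ratio = 2.9 / 27.0 = 0.10741
d = 30.1 * 0.10741^0.8 = 5.1 cm

5.1


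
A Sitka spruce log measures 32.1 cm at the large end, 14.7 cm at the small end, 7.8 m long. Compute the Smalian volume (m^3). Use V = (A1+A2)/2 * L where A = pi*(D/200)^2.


Smalian: V = (A1 + A2)/2 * L,  A = pi*(D/200)^2
A1 = pi*(32.1/200)^2 = 0.080928 m^2
A2 = pi*(14.7/200)^2 = 0.016972 m^2
V = (0.080928+0.016972)/2*7.8 = 0.3818 m^3

0.3818


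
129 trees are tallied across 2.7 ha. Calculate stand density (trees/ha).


Formula: Stand Density = N_trees / Area_ha
Density = 129 trees / 2.7 ha
Density = 48 trees/ha

48


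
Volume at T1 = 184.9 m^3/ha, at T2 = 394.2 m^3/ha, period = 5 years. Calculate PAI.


Formula: PAI = (V_T2 - V_T1) / (T2 - T1)
Volume increment = 394.2 - 184.9 = 209.3 m^3/ha
PAI = 209.3 / 5 = 41.86 m^3/ha/year

41.86


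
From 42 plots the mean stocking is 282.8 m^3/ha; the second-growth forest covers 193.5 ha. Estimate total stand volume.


Formula: Total Volume = Mean Volume per ha * Total Area
Total Volume = 282.8 m^3/ha * 193.5 ha
Total Volume = 54722 m^3

54722


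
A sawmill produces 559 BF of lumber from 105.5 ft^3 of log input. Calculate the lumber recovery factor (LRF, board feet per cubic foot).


Formula: LRF = Lumber Output (BF) / Log Input (ft^3)
LRF = 559 BF / 105.5 ft^3
LRF = 5.3 BF/ft^3

5.3


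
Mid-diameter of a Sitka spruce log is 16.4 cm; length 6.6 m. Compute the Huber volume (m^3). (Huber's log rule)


Huber: V = Am * L,  Am = pi*(Dm/200)^2
Am = pi*(16.4/200)^2 = 0.021124 m^2
V = 0.021124*6.6 = 0.1394 m^3

0.1394


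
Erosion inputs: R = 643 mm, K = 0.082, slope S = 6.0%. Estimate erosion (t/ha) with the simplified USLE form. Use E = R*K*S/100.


Formula: E = R * K * S / 100  (simplified USLE)
R * K = 643 * 0.082 = 52.726
E = 52.726 * 6.0 / 100 = 3.16 t/ha

3.16


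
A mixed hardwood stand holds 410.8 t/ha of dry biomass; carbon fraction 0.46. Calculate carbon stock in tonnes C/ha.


Formula: Carbon Stock = Biomass * Carbon Fraction
C = 410.8 t/ha * 0.46
C = 189.0 t C/ha

189.0


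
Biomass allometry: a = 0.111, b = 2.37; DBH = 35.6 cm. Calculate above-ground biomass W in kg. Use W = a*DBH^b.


Formula: W = a * DBH^b  (allometric power law)
DBH^b = 35.6^2.37 = 4752.6573
W = 0.111 * 4752.6573 = 527.5 kg

527.5


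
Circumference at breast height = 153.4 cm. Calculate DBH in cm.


Formula: DBH = C / pi
DBH = 153.4 / pi
pi = 3.14159...
DBH = 48.8 cm

48.8


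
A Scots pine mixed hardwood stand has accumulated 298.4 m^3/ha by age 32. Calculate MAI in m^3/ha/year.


Formula: MAI = Total Volume / Stand Age
MAI = 298.4 m^3/ha / 32 years
MAI = 9.33 m^3/ha/year

9.33


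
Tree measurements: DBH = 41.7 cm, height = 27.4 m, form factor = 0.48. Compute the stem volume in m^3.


Formula: V = pi * (DBH/200)^2 * H * ff
Radius = DBH/200 = 41.7/200 = 0.2085 m
Radius^2 = 0.2085^2 = 0.04347225 m^2
V = pi * 0.04347225 * 27.4 * 0.48
V = 1.796 m^3

1.796


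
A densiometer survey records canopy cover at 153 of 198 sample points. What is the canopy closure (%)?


Formula: Canopy closure = covered points / total points * 100
Closure = 153 / 198 * 100
Closure = 0.7727 * 100 = 77.3%

77.3


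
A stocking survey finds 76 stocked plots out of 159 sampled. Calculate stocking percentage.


Formula: Stocking % = stocked plots / total plots * 100
Stocking = 76 / 159 * 100
Stocking = 0.478 * 100 = 47.8%

47.8


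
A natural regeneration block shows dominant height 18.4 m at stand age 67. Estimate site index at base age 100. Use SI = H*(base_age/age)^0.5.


Formula: SI = H_dom * (base_age / age)^0.5
Age ratio = 100 / 67 = 1.49254
sqrt(age_ratio) = 1.22169
SI = 18.4 * 1.22169 = 22.5 m

22.5


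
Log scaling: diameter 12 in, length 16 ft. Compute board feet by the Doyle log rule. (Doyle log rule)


Doyle: BF = (D - 4)^2 * L / 16
Adjusted diameter = 12 - 4 = 8 in
(D-4)^2 = 8^2 = 64
BF = 64 * 16 / 16 = 64 BF

64


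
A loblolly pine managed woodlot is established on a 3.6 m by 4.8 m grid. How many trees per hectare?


Formula: TPH = 10000 m^2/ha / (spacing_x * spacing_y)
Area per tree = 3.6 m * 4.8 m = 17.28 m^2
TPH = 10000 / 17.28 = 579 trees/ha

579


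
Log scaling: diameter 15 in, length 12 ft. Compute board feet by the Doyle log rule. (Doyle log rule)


Doyle: BF = (D - 4)^2 * L / 16
Adjusted diameter = 15 - 4 = 11 in
(D-4)^2 = 11^2 = 121
BF = 121 * 12 / 16 = 91 BF

91


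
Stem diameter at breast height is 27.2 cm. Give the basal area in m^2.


Formula: BA = pi * (DBH/2)^2 / 10000  (cm^2 to m^2)
Radius = DBH/2 = 27.2/2 = 13.6 cm
BA = pi * 13.6^2 / 10000
   = 581.069 cm^2 / 10000
   = 0.0581 m^2

0.0581


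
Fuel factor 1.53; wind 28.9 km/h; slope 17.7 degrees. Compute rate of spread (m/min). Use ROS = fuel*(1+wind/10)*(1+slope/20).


Formula: ROS = fuel * (1 + wind/10) * (1 + slope/20)
Wind factor = 1 + 28.9/10 = 3.89
Slope factor = 1 + 17.7/20 = 1.885
ROS = 1.53 * 3.89 * 1.885 = 11.22 m/min

11.22


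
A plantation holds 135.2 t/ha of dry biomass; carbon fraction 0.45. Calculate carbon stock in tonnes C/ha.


Formula: Carbon Stock = Biomass * Carbon Fraction
C = 135.2 t/ha * 0.45
C = 60.8 t C/ha

60.8


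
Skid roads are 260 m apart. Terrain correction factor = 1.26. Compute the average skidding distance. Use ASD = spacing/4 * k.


Formula: ASD = (spacing / 4) * correction
Uncorrected distance = spacing / 4 = 260 / 4 = 65 m
ASD = 65 * 1.26 = 82 m

82


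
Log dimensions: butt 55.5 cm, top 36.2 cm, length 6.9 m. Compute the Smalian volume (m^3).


Smalian: V = (A1 + A2)/2 * L,  A = pi*(D/200)^2
A1 = pi*(55.5/200)^2 = 0.241922 m^2
A2 = pi*(36.2/200)^2 = 0.102922 m^2
V = (0.241922+0.102922)/2*6.9 = 1.1897 m^3

1.1897


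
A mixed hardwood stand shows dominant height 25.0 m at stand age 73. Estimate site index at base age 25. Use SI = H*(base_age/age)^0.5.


Formula: SI = H_dom * (base_age / age)^0.5
Age ratio = 25 / 73 = 0.34247
sqrt(age_ratio) = 0.58521
SI = 25.0 * 0.58521 = 14.6 m

14.6


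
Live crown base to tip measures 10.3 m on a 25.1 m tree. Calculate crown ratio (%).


Formula: Crown Ratio = (Crown Length / Total Height) * 100
CR = (10.3 m / 25.1 m) * 100
CR = 0.4104 * 100 = 41.0%

41.0


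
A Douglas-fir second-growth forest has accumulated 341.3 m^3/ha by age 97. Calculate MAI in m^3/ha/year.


Formula: MAI = Total Volume / Stand Age
MAI = 341.3 m^3/ha / 97 years
MAI = 3.52 m^3/ha/year

3.52


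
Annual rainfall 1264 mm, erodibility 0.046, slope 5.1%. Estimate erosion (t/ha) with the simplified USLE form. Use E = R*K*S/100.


Formula: E = R * K * S / 100  (simplified USLE)
R * K = 1264 * 0.046 = 58.144
E = 58.144 * 5.1 / 100 = 2.97 t/ha

2.97


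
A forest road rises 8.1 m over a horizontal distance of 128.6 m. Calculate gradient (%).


Formula: Gradient = rise / run * 100
Gradient = 8.1 / 128.6 * 100 = 6.3%

6.3


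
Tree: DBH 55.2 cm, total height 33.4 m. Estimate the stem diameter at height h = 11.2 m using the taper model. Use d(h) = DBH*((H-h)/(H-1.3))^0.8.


Taper: d(h) = DBH * ((H - h) / (H - 1.3))^0.8
Numerator = H - h = 33.4 - 11.2 = 22.2 m
Denominator = H - 1.3 = 33.4 - 1.3 = 32.1 m
Ratio = 22.2 / 32.1 = 0.69159
d = 55.2 * 0.69159^0.8 = 41.1 cm

41.1


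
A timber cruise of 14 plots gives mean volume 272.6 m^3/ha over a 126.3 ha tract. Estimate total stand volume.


Formula: Total Volume = Mean Volume per ha * Total Area
Total Volume = 272.6 m^3/ha * 126.3 ha
Total Volume = 34429 m^3

34429


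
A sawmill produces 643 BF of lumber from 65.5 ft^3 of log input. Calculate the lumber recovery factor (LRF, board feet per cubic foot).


Formula: LRF = Lumber Output (BF) / Log Input (ft^3)
LRF = 643 BF / 65.5 ft^3
LRF = 9.82 BF/ft^3

9.82


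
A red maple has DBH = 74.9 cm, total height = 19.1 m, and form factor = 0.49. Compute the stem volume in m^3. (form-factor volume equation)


Formula: V = pi * (DBH/200)^2 * H * ff
Radius = DBH/200 = 74.9/200 = 0.3745 m
Radius^2 = 0.3745^2 = 0.14025025 m^2
V = pi * 0.14025025 * 19.1 * 0.49
V = 4.124 m^3

4.124


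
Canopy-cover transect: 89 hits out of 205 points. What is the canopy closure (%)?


Formula: Canopy closure = covered points / total points * 100
Closure = 89 / 205 * 100
Closure = 0.4341 * 100 = 43.4%

43.4


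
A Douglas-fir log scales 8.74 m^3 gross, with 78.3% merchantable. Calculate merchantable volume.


Formula: MV = V_total * (merchantable_pct / 100)
Merchantable fraction = 78.3% / 100 = 0.783
MV = 8.74 m^3 * 0.783 = 6.843 m^3

6.843


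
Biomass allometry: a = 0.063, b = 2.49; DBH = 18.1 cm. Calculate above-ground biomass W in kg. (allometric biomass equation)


Formula: W = a * DBH^b  (allometric power law)
DBH^b = 18.1^2.49 = 1354.0031
W = 0.063 * 1354.0031 = 85.3 kg

85.3


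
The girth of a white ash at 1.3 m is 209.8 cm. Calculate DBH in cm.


Formula: DBH = C / pi
DBH = 209.8 / pi
pi = 3.14159...
DBH = 66.8 cm

66.8


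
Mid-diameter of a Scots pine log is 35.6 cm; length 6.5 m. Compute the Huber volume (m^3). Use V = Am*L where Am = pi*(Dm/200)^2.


Huber: V = Am * L,  Am = pi*(Dm/200)^2
Am = pi*(35.6/200)^2 = 0.099538 m^2
V = 0.099538*6.5 = 0.647 m^3

0.647


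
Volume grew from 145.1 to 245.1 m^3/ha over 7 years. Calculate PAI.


Formula: PAI = (V_T2 - V_T1) / (T2 - T1)
Volume increment = 245.1 - 145.1 = 100.0 m^3/ha
PAI = 100.0 / 7 = 14.29 m^3/ha/year

14.29


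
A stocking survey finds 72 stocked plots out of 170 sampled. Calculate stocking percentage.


Formula: Stocking % = stocked plots / total plots * 100
Stocking = 72 / 170 * 100
Stocking = 0.4235 * 100 = 42.4%

42.4


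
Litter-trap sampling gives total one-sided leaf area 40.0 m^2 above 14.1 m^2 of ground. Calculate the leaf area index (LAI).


Formula: LAI = total leaf area / ground area  (dimensionless)
LAI = 40.0 m^2 / 14.1 m^2
LAI = 2.84

2.84


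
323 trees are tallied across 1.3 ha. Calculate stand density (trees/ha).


Formula: Stand Density = N_trees / Area_ha
Density = 323 trees / 1.3 ha
Density = 248 trees/ha

248


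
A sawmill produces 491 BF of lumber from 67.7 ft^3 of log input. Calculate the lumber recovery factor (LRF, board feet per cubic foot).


Formula: LRF = Lumber Output (BF) / Log Input (ft^3)
LRF = 491 BF / 67.7 ft^3
LRF = 7.25 BF/ft^3

7.25


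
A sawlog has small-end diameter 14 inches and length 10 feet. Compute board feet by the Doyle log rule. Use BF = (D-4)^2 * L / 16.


Doyle: BF = (D - 4)^2 * L / 16
Adjusted diameter = 14 - 4 = 10 in
(D-4)^2 = 10^2 = 100
BF = 100 * 10 / 16 = 63 BF

63


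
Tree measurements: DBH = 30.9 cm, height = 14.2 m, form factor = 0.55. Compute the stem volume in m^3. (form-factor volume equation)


Formula: V = pi * (DBH/200)^2 * H * ff
Radius = DBH/200 = 30.9/200 = 0.1545 m
Radius^2 = 0.1545^2 = 0.02387025 m^2
V = pi * 0.02387025 * 14.2 * 0.55
V = 0.586 m^3

0.586


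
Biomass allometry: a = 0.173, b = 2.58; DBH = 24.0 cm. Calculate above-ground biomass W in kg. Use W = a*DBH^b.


Formula: W = a * DBH^b  (allometric power law)
DBH^b = 24.0^2.58 = 3638.6896
W = 0.173 * 3638.6896 = 629.5 kg

629.5


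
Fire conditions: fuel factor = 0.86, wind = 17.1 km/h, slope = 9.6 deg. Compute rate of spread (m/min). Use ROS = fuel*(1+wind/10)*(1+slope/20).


Formula: ROS = fuel * (1 + wind/10) * (1 + slope/20)
Wind factor = 1 + 17.1/10 = 2.71
Slope factor = 1 + 9.6/20 = 1.48
ROS = 0.86 * 2.71 * 1.48 = 3.45 m/min

3.45


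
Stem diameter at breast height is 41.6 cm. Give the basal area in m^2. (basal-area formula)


Formula: BA = pi * (DBH/2)^2 / 10000  (cm^2 to m^2)
Radius = DBH/2 = 41.6/2 = 20.8 cm
BA = pi * 20.8^2 / 10000
   = 1359.1786 cm^2 / 10000
   = 0.1359 m^2

0.1359


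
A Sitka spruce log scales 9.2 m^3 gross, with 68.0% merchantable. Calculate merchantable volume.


Formula: MV = V_total * (merchantable_pct / 100)
Merchantable fraction = 68.0% / 100 = 0.68
MV = 9.2 m^3 * 0.68 = 6.256 m^3

6.256


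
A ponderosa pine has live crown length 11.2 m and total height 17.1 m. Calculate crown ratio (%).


Formula: Crown Ratio = (Crown Length / Total Height) * 100
CR = (11.2 m / 17.1 m) * 100
CR = 0.655 * 100 = 65.5%

65.5


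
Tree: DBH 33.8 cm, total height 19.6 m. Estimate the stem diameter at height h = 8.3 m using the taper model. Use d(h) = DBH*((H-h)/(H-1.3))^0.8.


Taper: d(h) = DBH * ((H - h) / (H - 1.3))^0.8
Numerator = H - h = 19.6 - 8.3 = 11.3 m
Denominator = H - 1.3 = 19.6 - 1.3 = 18.3 m
Ratio = 11.3 / 18.3 = 0.61749
d = 33.8 * 0.61749^0.8 = 23.0 cm

23.0


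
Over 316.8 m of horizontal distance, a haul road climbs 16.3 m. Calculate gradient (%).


Formula: Gradient = rise / run * 100
Gradient = 16.3 / 316.8 * 100 = 5.1%

5.1


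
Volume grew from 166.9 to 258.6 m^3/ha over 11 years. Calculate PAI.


Formula: PAI = (V_T2 - V_T1) / (T2 - T1)
Volume increment = 258.6 - 166.9 = 91.7 m^3/ha
PAI = 91.7 / 11 = 8.34 m^3/ha/year

8.34


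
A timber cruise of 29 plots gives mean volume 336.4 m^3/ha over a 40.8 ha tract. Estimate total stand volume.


Formula: Total Volume = Mean Volume per ha * Total Area
Total Volume = 336.4 m^3/ha * 40.8 ha
Total Volume = 13725 m^3

13725


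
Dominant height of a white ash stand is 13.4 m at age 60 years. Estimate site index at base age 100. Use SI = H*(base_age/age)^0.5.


Formula: SI = H_dom * (base_age / age)^0.5
Age ratio = 100 / 60 = 1.66667
sqrt(age_ratio) = 1.29099
SI = 13.4 * 1.29099 = 17.3 m

17.3


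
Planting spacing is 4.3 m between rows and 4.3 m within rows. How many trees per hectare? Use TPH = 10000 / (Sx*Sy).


Formula: TPH = 10000 m^2/ha / (spacing_x * spacing_y)
Area per tree = 4.3 m * 4.3 m = 18.49 m^2
TPH = 10000 / 18.49 = 541 trees/ha

541


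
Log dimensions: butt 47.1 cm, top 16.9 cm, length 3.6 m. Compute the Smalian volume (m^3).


Smalian: V = (A1 + A2)/2 * L,  A = pi*(D/200)^2
A1 = pi*(47.1/200)^2 = 0.174234 m^2
A2 = pi*(16.9/200)^2 = 0.022432 m^2
V = (0.174234+0.022432)/2*3.6 = 0.354 m^3

0.354


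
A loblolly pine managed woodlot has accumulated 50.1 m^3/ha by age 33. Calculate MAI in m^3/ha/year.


Formula: MAI = Total Volume / Stand Age
MAI = 50.1 m^3/ha / 33 years
MAI = 1.52 m^3/ha/year

1.52


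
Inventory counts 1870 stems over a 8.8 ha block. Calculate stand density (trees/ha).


Formula: Stand Density = N_trees / Area_ha
Density = 1870 trees / 8.8 ha
Density = 213 trees/ha

213


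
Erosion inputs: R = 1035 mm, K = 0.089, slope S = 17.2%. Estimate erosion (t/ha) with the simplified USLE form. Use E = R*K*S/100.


Formula: E = R * K * S / 100  (simplified USLE)
R * K = 1035 * 0.089 = 92.115
E = 92.115 * 17.2 / 100 = 15.84 t/ha

15.84


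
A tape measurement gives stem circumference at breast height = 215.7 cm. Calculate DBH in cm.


Formula: DBH = C / pi
DBH = 215.7 / pi
pi = 3.14159...
DBH = 68.7 cm

68.7


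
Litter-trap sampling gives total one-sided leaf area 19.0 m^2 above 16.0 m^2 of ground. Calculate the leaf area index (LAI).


Formula: LAI = total leaf area / ground area  (dimensionless)
LAI = 19.0 m^2 / 16.0 m^2
LAI = 1.19

1.19


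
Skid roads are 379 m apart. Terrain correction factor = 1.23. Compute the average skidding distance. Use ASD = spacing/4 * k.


Formula: ASD = (spacing / 4) * correction
Uncorrected distance = spacing / 4 = 379 / 4 = 94.75 m
ASD = 94.75 * 1.23 = 117 m

117


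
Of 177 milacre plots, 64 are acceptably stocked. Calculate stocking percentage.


Formula: Stocking % = stocked plots / total plots * 100
Stocking = 64 / 177 * 100
Stocking = 0.3616 * 100 = 36.2%

36.2


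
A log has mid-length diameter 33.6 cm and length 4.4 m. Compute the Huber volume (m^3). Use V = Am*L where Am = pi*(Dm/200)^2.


Huber: V = Am * L,  Am = pi*(Dm/200)^2
Am = pi*(33.6/200)^2 = 0.088668 m^2
V = 0.088668*4.4 = 0.3901 m^3

0.3901


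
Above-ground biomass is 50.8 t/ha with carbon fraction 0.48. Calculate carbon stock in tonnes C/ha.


Formula: Carbon Stock = Biomass * Carbon Fraction
C = 50.8 t/ha * 0.48
C = 24.4 t C/ha

24.4


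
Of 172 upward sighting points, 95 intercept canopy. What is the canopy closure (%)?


Formula: Canopy closure = covered points / total points * 100
Closure = 95 / 172 * 100
Closure = 0.5523 * 100 = 55.2%

55.2


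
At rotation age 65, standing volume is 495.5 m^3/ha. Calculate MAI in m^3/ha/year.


Formula: MAI = Total Volume / Stand Age
MAI = 495.5 m^3/ha / 65 years
MAI = 7.62 m^3/ha/year

7.62


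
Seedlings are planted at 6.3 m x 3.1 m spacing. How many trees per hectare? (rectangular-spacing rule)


Formula: TPH = 10000 m^2/ha / (spacing_x * spacing_y)
Area per tree = 6.3 m * 3.1 m = 19.53 m^2
TPH = 10000 / 19.53 = 512 trees/ha

512


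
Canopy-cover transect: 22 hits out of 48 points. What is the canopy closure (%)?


Formula: Canopy closure = covered points / total points * 100
Closure = 22 / 48 * 100
Closure = 0.4583 * 100 = 45.8%

45.8


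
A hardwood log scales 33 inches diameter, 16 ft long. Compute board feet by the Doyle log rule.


Doyle: BF = (D - 4)^2 * L / 16
Adjusted diameter = 33 - 4 = 29 in
(D-4)^2 = 29^2 = 841
BF = 841 * 16 / 16 = 841 BF

841


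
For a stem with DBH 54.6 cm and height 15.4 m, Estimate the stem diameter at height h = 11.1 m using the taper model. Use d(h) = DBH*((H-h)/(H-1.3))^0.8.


Taper: d(h) = DBH * ((H - h) / (H - 1.3))^0.8
Numerator = H - h = 15.4 - 11.1 = 4.3 m
Denominator = H - 1.3 = 15.4 - 1.3 = 14.1 m
Ratio = 4.3 / 14.1 = 0.30496
d = 54.6 * 0.30496^0.8 = 21.1 cm

21.1


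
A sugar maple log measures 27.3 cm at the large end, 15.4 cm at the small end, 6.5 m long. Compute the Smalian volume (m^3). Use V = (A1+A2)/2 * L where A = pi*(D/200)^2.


Smalian: V = (A1 + A2)/2 * L,  A = pi*(D/200)^2
A1 = pi*(27.3/200)^2 = 0.058535 m^2
A2 = pi*(15.4/200)^2 = 0.018627 m^2
V = (0.058535+0.018627)/2*6.5 = 0.2508 m^3

0.2508


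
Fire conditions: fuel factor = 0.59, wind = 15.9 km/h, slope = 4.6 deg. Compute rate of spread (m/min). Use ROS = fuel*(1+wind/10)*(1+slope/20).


Formula: ROS = fuel * (1 + wind/10) * (1 + slope/20)
Wind factor = 1 + 15.9/10 = 2.59
Slope factor = 1 + 4.6/20 = 1.23
ROS = 0.59 * 2.59 * 1.23 = 1.88 m/min

1.88


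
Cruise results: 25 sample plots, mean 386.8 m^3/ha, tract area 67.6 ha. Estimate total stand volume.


Formula: Total Volume = Mean Volume per ha * Total Area
Total Volume = 386.8 m^3/ha * 67.6 ha
Total Volume = 26148 m^3

26148


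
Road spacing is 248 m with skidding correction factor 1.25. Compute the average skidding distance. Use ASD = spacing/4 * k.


Formula: ASD = (spacing / 4) * correction
Uncorrected distance = spacing / 4 = 248 / 4 = 62 m
ASD = 62 * 1.25 = 78 m

78


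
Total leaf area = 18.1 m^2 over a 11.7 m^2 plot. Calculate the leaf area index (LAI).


Formula: LAI = total leaf area / ground area  (dimensionless)
LAI = 18.1 m^2 / 11.7 m^2
LAI = 1.55

1.55


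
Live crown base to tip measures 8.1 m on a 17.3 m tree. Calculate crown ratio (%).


Formula: Crown Ratio = (Crown Length / Total Height) * 100
CR = (8.1 m / 17.3 m) * 100
CR = 0.4682 * 100 = 46.8%

46.8


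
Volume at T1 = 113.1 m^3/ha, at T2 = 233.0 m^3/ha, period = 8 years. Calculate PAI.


Formula: PAI = (V_T2 - V_T1) / (T2 - T1)
Volume increment = 233.0 - 113.1 = 119.9 m^3/ha
PAI = 119.9 / 8 = 14.99 m^3/ha/year

14.99


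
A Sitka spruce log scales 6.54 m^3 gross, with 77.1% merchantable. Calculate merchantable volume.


Formula: MV = V_total * (merchantable_pct / 100)
Merchantable fraction = 77.1% / 100 = 0.771
MV = 6.54 m^3 * 0.771 = 5.042 m^3

5.042


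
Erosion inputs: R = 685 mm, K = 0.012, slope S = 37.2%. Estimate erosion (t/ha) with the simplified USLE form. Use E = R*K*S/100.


Formula: E = R * K * S / 100  (simplified USLE)
R * K = 685 * 0.012 = 8.22
E = 8.22 * 37.2 / 100 = 3.06 t/ha

3.06


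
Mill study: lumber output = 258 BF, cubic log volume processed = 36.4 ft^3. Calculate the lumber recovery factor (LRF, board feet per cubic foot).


Formula: LRF = Lumber Output (BF) / Log Input (ft^3)
LRF = 258 BF / 36.4 ft^3
LRF = 7.09 BF/ft^3

7.09


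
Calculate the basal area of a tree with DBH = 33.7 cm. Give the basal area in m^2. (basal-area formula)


Formula: BA = pi * (DBH/2)^2 / 10000  (cm^2 to m^2)
Radius = DBH/2 = 33.7/2 = 16.85 cm
BA = pi * 16.85^2 / 10000
   = 891.9688 cm^2 / 10000
   = 0.0892 m^2

0.0892


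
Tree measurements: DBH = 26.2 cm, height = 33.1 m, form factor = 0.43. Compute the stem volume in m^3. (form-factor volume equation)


Formula: V = pi * (DBH/200)^2 * H * ff
Radius = DBH/200 = 26.2/200 = 0.131 m
Radius^2 = 0.131^2 = 0.017161 m^2
V = pi * 0.017161 * 33.1 * 0.43
V = 0.767 m^3

0.767


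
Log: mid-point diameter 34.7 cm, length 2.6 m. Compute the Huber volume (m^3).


Huber: V = Am * L,  Am = pi*(Dm/200)^2
Am = pi*(34.7/200)^2 = 0.094569 m^2
V = 0.094569*2.6 = 0.2459 m^3

0.2459


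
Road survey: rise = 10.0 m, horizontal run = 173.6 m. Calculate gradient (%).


Formula: Gradient = rise / run * 100
Gradient = 10.0 / 173.6 * 100 = 5.8%

5.8


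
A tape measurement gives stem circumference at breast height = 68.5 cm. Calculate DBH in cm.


Formula: DBH = C / pi
DBH = 68.5 / pi
pi = 3.14159...
DBH = 21.8 cm

21.8


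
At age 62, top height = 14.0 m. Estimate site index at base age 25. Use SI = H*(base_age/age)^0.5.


Formula: SI = H_dom * (base_age / age)^0.5
Age ratio = 25 / 62 = 0.40323
sqrt(age_ratio) = 0.635
SI = 14.0 * 0.635 = 8.9 m

8.9


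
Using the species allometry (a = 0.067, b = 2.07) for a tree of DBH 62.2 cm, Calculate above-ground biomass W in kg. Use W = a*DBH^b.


Formula: W = a * DBH^b  (allometric power law)
DBH^b = 62.2^2.07 = 5165.9012
W = 0.067 * 5165.9012 = 346.1 kg

346.1


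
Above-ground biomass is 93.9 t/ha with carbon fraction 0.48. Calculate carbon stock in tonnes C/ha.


Formula: Carbon Stock = Biomass * Carbon Fraction
C = 93.9 t/ha * 0.48
C = 45.1 t C/ha

45.1


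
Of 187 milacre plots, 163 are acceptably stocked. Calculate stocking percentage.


Formula: Stocking % = stocked plots / total plots * 100
Stocking = 163 / 187 * 100
Stocking = 0.8717 * 100 = 87.2%

87.2


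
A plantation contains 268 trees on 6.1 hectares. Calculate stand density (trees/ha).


Formula: Stand Density = N_trees / Area_ha
Density = 268 trees / 6.1 ha
Density = 44 trees/ha

44


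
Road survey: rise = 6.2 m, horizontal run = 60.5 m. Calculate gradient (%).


Formula: Gradient = rise / run * 100
Gradient = 6.2 / 60.5 * 100 = 10.2%

10.2


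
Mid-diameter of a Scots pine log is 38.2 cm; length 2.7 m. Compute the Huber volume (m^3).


Huber: V = Am * L,  Am = pi*(Dm/200)^2
Am = pi*(38.2/200)^2 = 0.114608 m^2
V = 0.114608*2.7 = 0.3094 m^3

0.3094


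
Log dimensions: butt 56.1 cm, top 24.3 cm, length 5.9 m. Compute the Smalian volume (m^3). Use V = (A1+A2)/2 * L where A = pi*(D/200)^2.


Smalian: V = (A1 + A2)/2 * L,  A = pi*(D/200)^2
A1 = pi*(56.1/200)^2 = 0.247181 m^2
A2 = pi*(24.3/200)^2 = 0.046377 m^2
V = (0.247181+0.046377)/2*5.9 = 0.866 m^3

0.866


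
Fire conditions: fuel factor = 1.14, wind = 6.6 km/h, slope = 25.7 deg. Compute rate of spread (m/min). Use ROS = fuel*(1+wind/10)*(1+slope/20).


Formula: ROS = fuel * (1 + wind/10) * (1 + slope/20)
Wind factor = 1 + 6.6/10 = 1.66
Slope factor = 1 + 25.7/20 = 2.285
ROS = 1.14 * 1.66 * 2.285 = 4.32 m/min

4.32


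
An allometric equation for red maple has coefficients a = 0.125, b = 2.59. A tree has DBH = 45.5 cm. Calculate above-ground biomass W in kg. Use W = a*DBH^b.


Formula: W = a * DBH^b  (allometric power law)
DBH^b = 45.5^2.59 = 19690.1723
W = 0.125 * 19690.1723 = 2461.3 kg

2461.3


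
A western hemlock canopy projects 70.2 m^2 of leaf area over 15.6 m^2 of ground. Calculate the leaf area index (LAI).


Formula: LAI = total leaf area / ground area  (dimensionless)
LAI = 70.2 m^2 / 15.6 m^2
LAI = 4.5

4.5


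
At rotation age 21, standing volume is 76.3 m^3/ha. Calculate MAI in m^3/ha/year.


Formula: MAI = Total Volume / Stand Age
MAI = 76.3 m^3/ha / 21 years
MAI = 3.63 m^3/ha/year

3.63


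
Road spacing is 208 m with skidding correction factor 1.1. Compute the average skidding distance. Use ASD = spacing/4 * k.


Formula: ASD = (spacing / 4) * correction
Uncorrected distance = spacing / 4 = 208 / 4 = 52 m
ASD = 52 * 1.1 = 57 m

57


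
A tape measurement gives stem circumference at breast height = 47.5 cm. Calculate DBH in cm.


Formula: DBH = C / pi
DBH = 47.5 / pi
pi = 3.14159...
DBH = 15.1 cm

15.1


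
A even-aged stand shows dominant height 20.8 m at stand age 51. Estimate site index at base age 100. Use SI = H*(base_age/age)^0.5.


Formula: SI = H_dom * (base_age / age)^0.5
Age ratio = 100 / 51 = 1.96078
sqrt(age_ratio) = 1.40028
SI = 20.8 * 1.40028 = 29.1 m

29.1


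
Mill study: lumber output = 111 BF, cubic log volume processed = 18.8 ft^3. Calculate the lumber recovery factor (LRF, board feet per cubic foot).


Formula: LRF = Lumber Output (BF) / Log Input (ft^3)
LRF = 111 BF / 18.8 ft^3
LRF = 5.9 BF/ft^3

5.9


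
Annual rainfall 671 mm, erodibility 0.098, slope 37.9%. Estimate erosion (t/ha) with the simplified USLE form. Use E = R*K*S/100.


Formula: E = R * K * S / 100  (simplified USLE)
R * K = 671 * 0.098 = 65.758
E = 65.758 * 37.9 / 100 = 24.92 t/ha

24.92


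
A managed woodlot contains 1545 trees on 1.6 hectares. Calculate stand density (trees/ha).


Formula: Stand Density = N_trees / Area_ha
Density = 1545 trees / 1.6 ha
Density = 966 trees/ha

966


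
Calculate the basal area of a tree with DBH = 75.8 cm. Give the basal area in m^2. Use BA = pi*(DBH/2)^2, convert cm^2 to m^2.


Formula: BA = pi * (DBH/2)^2 / 10000  (cm^2 to m^2)
Radius = DBH/2 = 75.8/2 = 37.9 cm
BA = pi * 37.9^2 / 10000
   = 4512.6151 cm^2 / 10000
   = 0.4513 m^2

0.4513


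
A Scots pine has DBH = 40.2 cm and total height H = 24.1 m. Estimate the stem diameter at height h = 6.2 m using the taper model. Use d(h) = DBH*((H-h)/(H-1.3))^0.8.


Taper: d(h) = DBH * ((H - h) / (H - 1.3))^0.8
Numerator = H - h = 24.1 - 6.2 = 17.9 m
Denominator = H - 1.3 = 24.1 - 1.3 = 22.8 m
Ratio = 17.9 / 22.8 = 0.78509
d = 40.2 * 0.78509^0.8 = 33.1 cm

33.1


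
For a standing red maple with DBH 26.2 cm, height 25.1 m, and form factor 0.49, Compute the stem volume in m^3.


Formula: V = pi * (DBH/200)^2 * H * ff
Radius = DBH/200 = 26.2/200 = 0.131 m
Radius^2 = 0.131^2 = 0.017161 m^2
V = pi * 0.017161 * 25.1 * 0.49
V = 0.663 m^3

0.663


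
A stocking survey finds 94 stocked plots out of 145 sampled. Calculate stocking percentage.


Formula: Stocking % = stocked plots / total plots * 100
Stocking = 94 / 145 * 100
Stocking = 0.6483 * 100 = 64.8%

64.8


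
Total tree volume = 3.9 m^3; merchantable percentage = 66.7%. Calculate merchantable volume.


Formula: MV = V_total * (merchantable_pct / 100)
Merchantable fraction = 66.7% / 100 = 0.667
MV = 3.9 m^3 * 0.667 = 2.601 m^3

2.601


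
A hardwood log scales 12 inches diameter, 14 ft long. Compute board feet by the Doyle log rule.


Doyle: BF = (D - 4)^2 * L / 16
Adjusted diameter = 12 - 4 = 8 in
(D-4)^2 = 8^2 = 64
BF = 64 * 14 / 16 = 56 BF

56


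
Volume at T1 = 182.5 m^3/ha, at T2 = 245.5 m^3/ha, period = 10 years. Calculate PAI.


Formula: PAI = (V_T2 - V_T1) / (T2 - T1)
Volume increment = 245.5 - 182.5 = 63.0 m^3/ha
PAI = 63.0 / 10 = 6.3 m^3/ha/year

6.3


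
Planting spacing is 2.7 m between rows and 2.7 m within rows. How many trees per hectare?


Formula: TPH = 10000 m^2/ha / (spacing_x * spacing_y)
Area per tree = 2.7 m * 2.7 m = 7.29 m^2
TPH = 10000 / 7.29 = 1372 trees/ha

1372


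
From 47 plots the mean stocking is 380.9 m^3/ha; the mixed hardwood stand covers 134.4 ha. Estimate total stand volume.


Formula: Total Volume = Mean Volume per ha * Total Area
Total Volume = 380.9 m^3/ha * 134.4 ha
Total Volume = 51193 m^3

51193


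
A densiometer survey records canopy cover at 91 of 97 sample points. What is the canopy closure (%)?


Formula: Canopy closure = covered points / total points * 100
Closure = 91 / 97 * 100
Closure = 0.9381 * 100 = 93.8%

93.8


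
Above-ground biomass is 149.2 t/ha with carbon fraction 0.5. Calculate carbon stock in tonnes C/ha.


Formula: Carbon Stock = Biomass * Carbon Fraction
C = 149.2 t/ha * 0.5
C = 74.6 t C/ha

74.6


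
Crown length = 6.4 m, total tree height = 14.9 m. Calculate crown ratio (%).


Formula: Crown Ratio = (Crown Length / Total Height) * 100
CR = (6.4 m / 14.9 m) * 100
CR = 0.4295 * 100 = 43.0%

43.0


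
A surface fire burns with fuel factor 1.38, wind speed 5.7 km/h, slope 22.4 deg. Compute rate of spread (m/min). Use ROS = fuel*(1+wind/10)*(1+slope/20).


Formula: ROS = fuel * (1 + wind/10) * (1 + slope/20)
Wind factor = 1 + 5.7/10 = 1.57
Slope factor = 1 + 22.4/20 = 2.12
ROS = 1.38 * 1.57 * 2.12 = 4.59 m/min

4.59


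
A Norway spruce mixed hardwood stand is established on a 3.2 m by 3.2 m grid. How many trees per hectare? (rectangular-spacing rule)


Formula: TPH = 10000 m^2/ha / (spacing_x * spacing_y)
Area per tree = 3.2 m * 3.2 m = 10.24 m^2
TPH = 10000 / 10.24 = 977 trees/ha

977


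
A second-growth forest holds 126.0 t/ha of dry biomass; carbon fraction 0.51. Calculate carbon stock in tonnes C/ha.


Formula: Carbon Stock = Biomass * Carbon Fraction
C = 126.0 t/ha * 0.51
C = 64.3 t C/ha

64.3


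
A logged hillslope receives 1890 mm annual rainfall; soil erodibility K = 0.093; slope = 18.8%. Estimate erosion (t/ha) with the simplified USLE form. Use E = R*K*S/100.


Formula: E = R * K * S / 100  (simplified USLE)
R * K = 1890 * 0.093 = 175.77
E = 175.77 * 18.8 / 100 = 33.04 t/ha

33.04


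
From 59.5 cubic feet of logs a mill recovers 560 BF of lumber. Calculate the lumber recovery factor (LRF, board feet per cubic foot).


Formula: LRF = Lumber Output (BF) / Log Input (ft^3)
LRF = 560 BF / 59.5 ft^3
LRF = 9.41 BF/ft^3

9.41


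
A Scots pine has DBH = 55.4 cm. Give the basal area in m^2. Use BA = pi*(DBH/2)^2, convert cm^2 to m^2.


Formula: BA = pi * (DBH/2)^2 / 10000  (cm^2 to m^2)
Radius = DBH/2 = 55.4/2 = 27.7 cm
BA = pi * 27.7^2 / 10000
   = 2410.5126 cm^2 / 10000
   = 0.2411 m^2

0.2411


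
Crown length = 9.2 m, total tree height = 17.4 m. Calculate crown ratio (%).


Formula: Crown Ratio = (Crown Length / Total Height) * 100
CR = (9.2 m / 17.4 m) * 100
CR = 0.5287 * 100 = 52.9%

52.9


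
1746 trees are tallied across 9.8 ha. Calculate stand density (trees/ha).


Formula: Stand Density = N_trees / Area_ha
Density = 1746 trees / 9.8 ha
Density = 178 trees/ha

178


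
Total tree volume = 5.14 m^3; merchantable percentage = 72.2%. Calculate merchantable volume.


Formula: MV = V_total * (merchantable_pct / 100)
Merchantable fraction = 72.2% / 100 = 0.722
MV = 5.14 m^3 * 0.722 = 3.711 m^3

3.711


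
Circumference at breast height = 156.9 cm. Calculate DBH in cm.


Formula: DBH = C / pi
DBH = 156.9 / pi
pi = 3.14159...
DBH = 49.9 cm

49.9


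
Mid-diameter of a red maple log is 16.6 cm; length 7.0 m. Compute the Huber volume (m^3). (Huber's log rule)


Huber: V = Am * L,  Am = pi*(Dm/200)^2
Am = pi*(16.6/200)^2 = 0.021642 m^2
V = 0.021642*7.0 = 0.1515 m^3

0.1515


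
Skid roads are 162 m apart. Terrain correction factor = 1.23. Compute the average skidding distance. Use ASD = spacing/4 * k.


Formula: ASD = (spacing / 4) * correction
Uncorrected distance = spacing / 4 = 162 / 4 = 40.5 m
ASD = 40.5 * 1.23 = 50 m

50


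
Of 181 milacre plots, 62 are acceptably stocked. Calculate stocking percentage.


Formula: Stocking % = stocked plots / total plots * 100
Stocking = 62 / 181 * 100
Stocking = 0.3425 * 100 = 34.3%

34.3


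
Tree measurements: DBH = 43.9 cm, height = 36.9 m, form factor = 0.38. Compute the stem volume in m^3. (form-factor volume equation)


Formula: V = pi * (DBH/200)^2 * H * ff
Radius = DBH/200 = 43.9/200 = 0.2195 m
Radius^2 = 0.2195^2 = 0.04818025 m^2
V = pi * 0.04818025 * 36.9 * 0.38
V = 2.122 m^3

2.122


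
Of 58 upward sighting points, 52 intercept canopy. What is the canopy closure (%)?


Formula: Canopy closure = covered points / total points * 100
Closure = 52 / 58 * 100
Closure = 0.8966 * 100 = 89.7%

89.7


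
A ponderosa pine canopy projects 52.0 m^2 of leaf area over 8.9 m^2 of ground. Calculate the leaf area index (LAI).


Formula: LAI = total leaf area / ground area  (dimensionless)
LAI = 52.0 m^2 / 8.9 m^2
LAI = 5.84

5.84


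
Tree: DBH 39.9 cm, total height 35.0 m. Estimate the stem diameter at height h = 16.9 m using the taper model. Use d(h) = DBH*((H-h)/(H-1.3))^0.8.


Taper: d(h) = DBH * ((H - h) / (H - 1.3))^0.8
Numerator = H - h = 35.0 - 16.9 = 18.1 m
Denominator = H - 1.3 = 35.0 - 1.3 = 33.7 m
Ratio = 18.1 / 33.7 = 0.53709
d = 39.9 * 0.53709^0.8 = 24.3 cm

24.3


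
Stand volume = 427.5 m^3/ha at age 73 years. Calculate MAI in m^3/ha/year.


Formula: MAI = Total Volume / Stand Age
MAI = 427.5 m^3/ha / 73 years
MAI = 5.86 m^3/ha/year

5.86


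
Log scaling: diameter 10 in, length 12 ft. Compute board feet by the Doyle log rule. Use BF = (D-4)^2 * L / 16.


Doyle: BF = (D - 4)^2 * L / 16
Adjusted diameter = 10 - 4 = 6 in
(D-4)^2 = 6^2 = 36
BF = 36 * 12 / 16 = 27 BF

27


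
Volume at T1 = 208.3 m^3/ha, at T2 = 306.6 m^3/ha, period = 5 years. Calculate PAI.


Formula: PAI = (V_T2 - V_T1) / (T2 - T1)
Volume increment = 306.6 - 208.3 = 98.3 m^3/ha
PAI = 98.3 / 5 = 19.66 m^3/ha/year

19.66


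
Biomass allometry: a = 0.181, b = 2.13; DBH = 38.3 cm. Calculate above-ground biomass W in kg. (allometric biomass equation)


Formula: W = a * DBH^b  (allometric power law)
DBH^b = 38.3^2.13 = 2356.2067
W = 0.181 * 2356.2067 = 426.5 kg

426.5


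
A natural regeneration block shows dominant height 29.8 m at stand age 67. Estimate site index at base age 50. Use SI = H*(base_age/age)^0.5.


Formula: SI = H_dom * (base_age / age)^0.5
Age ratio = 50 / 67 = 0.74627
sqrt(age_ratio) = 0.86387
SI = 29.8 * 0.86387 = 25.7 m

25.7


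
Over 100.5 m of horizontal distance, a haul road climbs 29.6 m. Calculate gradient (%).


Formula: Gradient = rise / run * 100
Gradient = 29.6 / 100.5 * 100 = 29.5%

29.5


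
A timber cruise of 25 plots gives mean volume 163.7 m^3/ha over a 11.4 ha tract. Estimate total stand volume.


Formula: Total Volume = Mean Volume per ha * Total Area
Total Volume = 163.7 m^3/ha * 11.4 ha
Total Volume = 1866 m^3

1866


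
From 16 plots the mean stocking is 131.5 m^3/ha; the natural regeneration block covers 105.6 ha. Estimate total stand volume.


Formula: Total Volume = Mean Volume per ha * Total Area
Total Volume = 131.5 m^3/ha * 105.6 ha
Total Volume = 13886 m^3

13886


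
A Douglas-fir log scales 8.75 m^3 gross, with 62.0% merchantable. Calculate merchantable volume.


Formula: MV = V_total * (merchantable_pct / 100)
Merchantable fraction = 62.0% / 100 = 0.62
MV = 8.75 m^3 * 0.62 = 5.425 m^3

5.425


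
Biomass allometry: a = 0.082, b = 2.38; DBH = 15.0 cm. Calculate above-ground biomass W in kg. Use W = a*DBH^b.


Formula: W = a * DBH^b  (allometric power law)
DBH^b = 15.0^2.38 = 629.6471
W = 0.082 * 629.6471 = 51.6 kg

51.6


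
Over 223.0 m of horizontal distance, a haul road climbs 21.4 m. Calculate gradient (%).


Formula: Gradient = rise / run * 100
Gradient = 21.4 / 223.0 * 100 = 9.6%

9.6


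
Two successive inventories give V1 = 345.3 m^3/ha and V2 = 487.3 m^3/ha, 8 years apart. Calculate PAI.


Formula: PAI = (V_T2 - V_T1) / (T2 - T1)
Volume increment = 487.3 - 345.3 = 142.0 m^3/ha
PAI = 142.0 / 8 = 17.75 m^3/ha/year

17.75


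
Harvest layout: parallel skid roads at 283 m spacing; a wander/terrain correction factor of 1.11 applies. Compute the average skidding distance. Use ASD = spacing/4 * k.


Formula: ASD = (spacing / 4) * correction
Uncorrected distance = spacing / 4 = 283 / 4 = 70.75 m
ASD = 70.75 * 1.11 = 79 m

79


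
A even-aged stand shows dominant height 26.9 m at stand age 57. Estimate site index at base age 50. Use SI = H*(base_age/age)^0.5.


Formula: SI = H_dom * (base_age / age)^0.5
Age ratio = 50 / 57 = 0.87719
sqrt(age_ratio) = 0.93659
SI = 26.9 * 0.93659 = 25.2 m

25.2


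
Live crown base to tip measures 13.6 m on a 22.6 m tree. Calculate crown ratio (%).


Formula: Crown Ratio = (Crown Length / Total Height) * 100
CR = (13.6 m / 22.6 m) * 100
CR = 0.6018 * 100 = 60.2%

60.2


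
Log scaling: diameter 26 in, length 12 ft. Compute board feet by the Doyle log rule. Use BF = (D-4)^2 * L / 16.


Doyle: BF = (D - 4)^2 * L / 16
Adjusted diameter = 26 - 4 = 22 in
(D-4)^2 = 22^2 = 484
BF = 484 * 12 / 16 = 363 BF

363


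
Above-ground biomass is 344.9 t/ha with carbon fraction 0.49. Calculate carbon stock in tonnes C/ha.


Formula: Carbon Stock = Biomass * Carbon Fraction
C = 344.9 t/ha * 0.49
C = 169.0 t C/ha

169.0


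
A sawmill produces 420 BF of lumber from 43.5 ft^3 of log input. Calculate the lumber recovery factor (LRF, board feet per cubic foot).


Formula: LRF = Lumber Output (BF) / Log Input (ft^3)
LRF = 420 BF / 43.5 ft^3
LRF = 9.66 BF/ft^3

9.66


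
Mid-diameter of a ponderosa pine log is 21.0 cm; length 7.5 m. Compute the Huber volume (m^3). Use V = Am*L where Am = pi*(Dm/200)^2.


Huber: V = Am * L,  Am = pi*(Dm/200)^2
Am = pi*(21.0/200)^2 = 0.034636 m^2
V = 0.034636*7.5 = 0.2598 m^3

0.2598


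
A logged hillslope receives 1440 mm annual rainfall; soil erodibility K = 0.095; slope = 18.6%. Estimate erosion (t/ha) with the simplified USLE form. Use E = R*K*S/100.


Formula: E = R * K * S / 100  (simplified USLE)
R * K = 1440 * 0.095 = 136.8
E = 136.8 * 18.6 / 100 = 25.44 t/ha

25.44


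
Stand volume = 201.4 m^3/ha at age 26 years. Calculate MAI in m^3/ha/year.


Formula: MAI = Total Volume / Stand Age
MAI = 201.4 m^3/ha / 26 years
MAI = 7.75 m^3/ha/year

7.75


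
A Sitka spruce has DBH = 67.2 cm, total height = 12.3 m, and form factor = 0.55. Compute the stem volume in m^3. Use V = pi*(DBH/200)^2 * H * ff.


Formula: V = pi * (DBH/200)^2 * H * ff
Radius = DBH/200 = 67.2/200 = 0.336 m
Radius^2 = 0.336^2 = 0.112896 m^2
V = pi * 0.112896 * 12.3 * 0.55
V = 2.399 m^3

2.399


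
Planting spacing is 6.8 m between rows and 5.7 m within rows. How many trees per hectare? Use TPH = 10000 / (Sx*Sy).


Formula: TPH = 10000 m^2/ha / (spacing_x * spacing_y)
Area per tree = 6.8 m * 5.7 m = 38.76 m^2
TPH = 10000 / 38.76 = 258 trees/ha

258


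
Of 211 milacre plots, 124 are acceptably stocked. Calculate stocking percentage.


Formula: Stocking % = stocked plots / total plots * 100
Stocking = 124 / 211 * 100
Stocking = 0.5877 * 100 = 58.8%

58.8


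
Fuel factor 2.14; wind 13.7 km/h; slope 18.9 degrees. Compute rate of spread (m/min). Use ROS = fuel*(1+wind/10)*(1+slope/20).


Formula: ROS = fuel * (1 + wind/10) * (1 + slope/20)
Wind factor = 1 + 13.7/10 = 2.37
Slope factor = 1 + 18.9/20 = 1.945
ROS = 2.14 * 2.37 * 1.945 = 9.86 m/min

9.86
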